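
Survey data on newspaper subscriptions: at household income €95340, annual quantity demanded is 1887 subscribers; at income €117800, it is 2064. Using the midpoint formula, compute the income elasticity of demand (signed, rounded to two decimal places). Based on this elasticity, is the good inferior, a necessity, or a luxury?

%ΔQ = (2064 − 1887)/[( 1887 + 2064)/2] = 177/1975.5 = 0.089597…
%ΔIncome = (117800 − 95340)/[( 95340 + 117800)/2] = 22460/106570 = 0.210753…
E_income = (177/1975.5) / (22460/106570) = 0.4251…
0 < E_income < 1 ⇒ normal good, necessity.

0.43; necessity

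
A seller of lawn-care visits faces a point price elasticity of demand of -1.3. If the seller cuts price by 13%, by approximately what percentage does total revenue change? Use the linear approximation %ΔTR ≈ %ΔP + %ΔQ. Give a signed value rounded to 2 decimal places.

+3.90%

%ΔQ ≈ Ed × %ΔP = (-1.3) × (-13%) = +16.9000%
%ΔTR ≈ %ΔP + %ΔQ = (-13%) + (+16.9000%) = +3.9000%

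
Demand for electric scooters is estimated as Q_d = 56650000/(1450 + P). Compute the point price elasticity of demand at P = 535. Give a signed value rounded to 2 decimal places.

-0.27

dQ_d/dP = −56650000/(1450 + P)² = -14.3774. At P = 535, Q_d = 28539.
Ed = (dQ_d/dP)·(P/Q_d) = (-14.3774) × (535/28539) = -0.2695…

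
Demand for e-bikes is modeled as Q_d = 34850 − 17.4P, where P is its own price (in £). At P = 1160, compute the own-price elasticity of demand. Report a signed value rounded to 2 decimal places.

-1.38

At the given values, Q_d = 34850 − 17.4(1160) = 14666.
∂Q_d/∂P = −17.4.
E = (-17.4) × (1160/14666) = -1.3762…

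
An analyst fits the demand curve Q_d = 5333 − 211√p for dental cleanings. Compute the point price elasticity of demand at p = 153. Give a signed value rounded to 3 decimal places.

-0.479

dQ_d/dp = −211/(2√p) = -8.52917. At p = 153, Q_d = 2723.07.
Ed = (dQ_d/dp)·(p/Q_d) = (-8.52917) × (153/2723.07) = -0.47922…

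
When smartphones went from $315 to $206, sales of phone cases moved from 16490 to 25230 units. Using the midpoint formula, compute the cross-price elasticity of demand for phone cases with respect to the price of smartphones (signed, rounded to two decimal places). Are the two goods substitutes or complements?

-1.00; complements

%ΔQ_{phone cases} = (25230 − 16490)/avg = 8740/20860 = 0.418983…
%ΔP_{smartphones} = (206 − 315)/avg = -109/260.5 = -0.418426…
E_cross = (8740/20860) / (-109/260.5) = -1.0013…
E_cross < 0 ⇒ the goods are complements.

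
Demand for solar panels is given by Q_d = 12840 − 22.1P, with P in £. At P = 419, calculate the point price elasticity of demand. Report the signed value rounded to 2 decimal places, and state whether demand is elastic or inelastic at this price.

-2.59; elastic

dQ_d/dP = −22.1. At P = 419, Q_d = 12840 − 22.1(419) = 3580.1.
Ed = (dQ_d/dP)·(P/Q_d) = −22.1 × (419/3580.1) = -2.5864…
|Ed| = 2.59 > 1, so demand is elastic.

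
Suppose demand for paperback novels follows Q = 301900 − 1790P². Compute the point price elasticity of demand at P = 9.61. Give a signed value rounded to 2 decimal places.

dQ/dP = −2·1790·P = -34403.8. At P = 9.61, Q = 136589.741.
Ed = (dQ/dP)·(P/Q) = (-34403.8) × (9.61/136589.741) = -2.4205…

-2.42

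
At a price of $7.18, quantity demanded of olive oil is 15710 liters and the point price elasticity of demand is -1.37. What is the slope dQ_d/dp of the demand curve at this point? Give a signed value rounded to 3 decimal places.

-2997.591

Ed = (dQ_d/dp)·(p/Q_d) ⇒ dQ_d/dp = Ed·Q_d/p = (-1.37)·15710/7.18 = -2997.59052…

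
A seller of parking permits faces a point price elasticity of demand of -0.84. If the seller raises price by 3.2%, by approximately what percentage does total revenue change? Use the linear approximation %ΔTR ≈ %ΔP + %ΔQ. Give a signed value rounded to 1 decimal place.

%ΔQ ≈ Ed × %ΔP = (-0.84) × (+3.2%) = -2.6880%
%ΔTR ≈ %ΔP + %ΔQ = (+3.2%) + (-2.6880%) = +0.5120%

+0.5%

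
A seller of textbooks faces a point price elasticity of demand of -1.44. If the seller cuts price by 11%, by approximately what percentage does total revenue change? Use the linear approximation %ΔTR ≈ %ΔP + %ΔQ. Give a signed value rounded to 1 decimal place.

+4.8%

%ΔQ ≈ Ed × %ΔP = (-1.44) × (-11%) = +15.8400%
%ΔTR ≈ %ΔP + %ΔQ = (-11%) + (+15.8400%) = +4.8400%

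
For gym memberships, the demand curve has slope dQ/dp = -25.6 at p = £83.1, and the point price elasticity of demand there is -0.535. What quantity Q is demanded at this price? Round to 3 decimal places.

3976.374

Ed = (dQ/dp)·(p/Q) ⇒ Q = (dQ/dp)·p/Ed = (-25.6)·83.1/(-0.535) = 3976.37383…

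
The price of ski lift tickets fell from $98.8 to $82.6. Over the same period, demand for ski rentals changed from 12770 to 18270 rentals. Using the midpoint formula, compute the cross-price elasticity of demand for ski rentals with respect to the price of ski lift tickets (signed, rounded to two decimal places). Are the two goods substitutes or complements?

%ΔQ_{ski rentals} = (18270 − 12770)/avg = 5500/15520 = 0.354381…
%ΔP_{ski lift tickets} = (82.6 − 98.8)/avg = -16.2/90.7 = -0.178610…
E_cross = (5500/15520) / (-16.2/90.7) = -1.9840…
E_cross < 0 ⇒ the goods are complements.

-1.98; complements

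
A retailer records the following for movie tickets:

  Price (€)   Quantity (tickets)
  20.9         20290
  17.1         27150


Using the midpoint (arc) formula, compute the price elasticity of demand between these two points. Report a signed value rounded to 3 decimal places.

%ΔQ = (27150 − 20290) / [(20290 + 27150)/2] = 6860/23720 = 0.289207…
%ΔP = (17.1 − 20.9) / [(20.9 + 17.1)/2] = -3.8/19 = -0.2
Arc Ed = %ΔQ / %ΔP = (6860/23720) / (-3.8/19) = -1.44603…

-1.446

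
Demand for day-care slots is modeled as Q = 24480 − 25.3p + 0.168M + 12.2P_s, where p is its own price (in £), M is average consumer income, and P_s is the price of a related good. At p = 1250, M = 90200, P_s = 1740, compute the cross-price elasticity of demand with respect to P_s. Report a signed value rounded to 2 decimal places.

At the given values, Q = 24480 − 25.3(1250) + 0.168(90200) + 12.2(1740) = 29236.6.
∂Q/∂P_s = 12.2.
E = (12.2) × (1740/29236.6) = 0.7260…

0.73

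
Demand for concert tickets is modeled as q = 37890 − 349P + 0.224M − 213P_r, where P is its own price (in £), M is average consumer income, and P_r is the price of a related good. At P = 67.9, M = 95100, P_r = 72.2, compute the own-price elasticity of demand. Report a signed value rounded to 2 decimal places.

At the given values, q = 37890 − 349(67.9) + 0.224(95100) − 213(72.2) = 20116.7.
∂q/∂P = −349.
E = (-349) × (67.9/20116.7) = -1.1779…

-1.18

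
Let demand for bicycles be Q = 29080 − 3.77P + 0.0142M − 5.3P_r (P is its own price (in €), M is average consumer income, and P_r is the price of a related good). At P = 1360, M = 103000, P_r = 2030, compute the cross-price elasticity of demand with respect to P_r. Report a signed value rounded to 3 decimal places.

-0.734

At the given values, Q = 29080 − 3.77(1360) + 0.0142(103000) − 5.3(2030) = 14656.4.
∂Q/∂P_r = -5.3.
E = (-5.3) × (2030/14656.4) = -0.73408…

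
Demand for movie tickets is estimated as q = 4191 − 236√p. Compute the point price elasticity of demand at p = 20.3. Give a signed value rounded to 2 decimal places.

-0.17

dq/dp = −236/(2√p) = -26.1899. At p = 20.3, q = 3127.69.
Ed = (dq/dp)·(p/q) = (-26.1899) × (20.3/3127.69) = -0.1699…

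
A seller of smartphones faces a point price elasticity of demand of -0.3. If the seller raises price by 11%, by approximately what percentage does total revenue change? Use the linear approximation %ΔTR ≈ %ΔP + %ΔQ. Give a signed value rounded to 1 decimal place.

%ΔQ ≈ Ed × %ΔP = (-0.3) × (+11%) = -3.3000%
%ΔTR ≈ %ΔP + %ΔQ = (+11%) + (-3.3000%) = +7.7000%

+7.7%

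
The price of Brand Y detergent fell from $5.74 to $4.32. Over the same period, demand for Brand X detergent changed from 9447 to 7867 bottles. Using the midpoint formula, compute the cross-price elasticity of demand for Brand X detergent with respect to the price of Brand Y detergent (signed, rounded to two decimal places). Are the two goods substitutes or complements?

%ΔQ_{Brand X detergent} = (7867 − 9447)/avg = -1580/8657 = -0.182511…
%ΔP_{Brand Y detergent} = (4.32 − 5.74)/avg = -1.42/5.03 = -0.282306…
E_cross = (-1580/8657) / (-1.42/5.03) = 0.6465…
E_cross > 0 ⇒ the goods are substitutes.

0.65; substitutes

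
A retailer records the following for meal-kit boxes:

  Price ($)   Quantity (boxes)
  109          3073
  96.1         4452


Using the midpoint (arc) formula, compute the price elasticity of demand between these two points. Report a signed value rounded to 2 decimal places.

-2.91

%ΔQ = (4452 − 3073) / [(3073 + 4452)/2] = 1379/3762.5 = 0.366511…
%ΔP = (96.1 − 109) / [(109 + 96.1)/2] = -12.9/102.55 = -0.125792…
Arc Ed = %ΔQ / %ΔP = (1379/3762.5) / (-12.9/102.55) = -2.9136…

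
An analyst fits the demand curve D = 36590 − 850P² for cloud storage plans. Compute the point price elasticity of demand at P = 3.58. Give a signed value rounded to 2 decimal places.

-0.85

dD/dP = −2·850·P = -6086. At P = 3.58, D = 25696.06.
Ed = (dD/dP)·(P/D) = (-6086) × (3.58/25696.06) = -0.8479…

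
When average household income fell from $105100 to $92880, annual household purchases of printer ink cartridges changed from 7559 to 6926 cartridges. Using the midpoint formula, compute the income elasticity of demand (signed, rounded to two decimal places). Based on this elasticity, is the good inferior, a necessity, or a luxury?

0.71; necessity

%ΔQ = (6926 − 7559)/[( 7559 + 6926)/2] = -633/7242.5 = -0.087400…
%ΔIncome = (92880 − 105100)/[( 105100 + 92880)/2] = -12220/98990 = -0.123446…
E_income = (-633/7242.5) / (-12220/98990) = 0.7080…
0 < E_income < 1 ⇒ normal good, necessity.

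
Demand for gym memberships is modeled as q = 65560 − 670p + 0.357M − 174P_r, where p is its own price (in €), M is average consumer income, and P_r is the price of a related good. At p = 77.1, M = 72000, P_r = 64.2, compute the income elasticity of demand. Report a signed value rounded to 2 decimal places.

At the given values, q = 65560 − 670(77.1) + 0.357(72000) − 174(64.2) = 28436.2.
∂q/∂M = 0.357.
E = (0.357) × (72000/28436.2) = 0.9039…

0.90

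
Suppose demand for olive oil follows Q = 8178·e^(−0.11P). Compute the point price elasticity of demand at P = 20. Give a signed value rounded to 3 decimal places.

dQ/dP = −0.11·Q = -99.6763. At P = 20, Q = 906.148.
Ed = (dQ/dP)·(P/Q) = (-99.6763) × (20/906.148) = -2.2

-2.200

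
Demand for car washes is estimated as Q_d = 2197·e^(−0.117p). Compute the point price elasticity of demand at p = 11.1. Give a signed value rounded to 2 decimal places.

-1.30

dQ_d/dp = −0.117·Q_d = -70.1452. At p = 11.1, Q_d = 599.531.
Ed = (dQ_d/dp)·(p/Q_d) = (-70.1452) × (11.1/599.531) = -1.2987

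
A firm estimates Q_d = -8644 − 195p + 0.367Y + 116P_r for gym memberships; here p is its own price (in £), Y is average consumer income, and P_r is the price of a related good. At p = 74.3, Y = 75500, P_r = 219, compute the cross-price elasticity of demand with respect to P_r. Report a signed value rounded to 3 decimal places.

0.847

At the given values, Q_d = -8644 − 195(74.3) + 0.367(75500) + 116(219) = 29980.
∂Q_d/∂P_r = 116.
E = (116) × (219/29980) = 0.84736…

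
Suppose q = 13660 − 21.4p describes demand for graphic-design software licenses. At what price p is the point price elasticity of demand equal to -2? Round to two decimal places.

Ed = −21.4p/(13660 − 21.4p). Set this equal to -2:
21.4p = 2·(13660 − 21.4p) ⇒ 21.4p(1 + 2) = 2·13660
p = 2·13660 / (21.4·3) = 425.5451…

425.55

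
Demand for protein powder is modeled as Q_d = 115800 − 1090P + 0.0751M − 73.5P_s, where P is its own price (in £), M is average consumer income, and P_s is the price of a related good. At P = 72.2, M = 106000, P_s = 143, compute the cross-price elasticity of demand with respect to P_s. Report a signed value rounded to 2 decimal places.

-0.30

At the given values, Q_d = 115800 − 1090(72.2) + 0.0751(106000) − 73.5(143) = 34552.1.
∂Q_d/∂P_s = -73.5.
E = (-73.5) × (143/34552.1) = -0.3041…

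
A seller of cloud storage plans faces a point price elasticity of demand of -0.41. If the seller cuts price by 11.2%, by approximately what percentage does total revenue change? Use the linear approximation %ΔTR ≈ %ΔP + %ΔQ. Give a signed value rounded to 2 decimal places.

%ΔQ ≈ Ed × %ΔP = (-0.41) × (-11.2%) = +4.5920%
%ΔTR ≈ %ΔP + %ΔQ = (-11.2%) + (+4.5920%) = -6.6080%

-6.61%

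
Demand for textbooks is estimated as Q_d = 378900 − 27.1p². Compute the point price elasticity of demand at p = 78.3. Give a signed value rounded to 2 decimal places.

-1.56

dQ_d/dp = −2·27.1·p = -4243.86. At p = 78.3, Q_d = 212752.881.
Ed = (dQ_d/dp)·(p/Q_d) = (-4243.86) × (78.3/212752.881) = -1.5618…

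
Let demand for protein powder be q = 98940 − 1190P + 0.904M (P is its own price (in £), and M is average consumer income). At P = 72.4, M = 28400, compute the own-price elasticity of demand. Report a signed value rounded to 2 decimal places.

At the given values, q = 98940 − 1190(72.4) + 0.904(28400) = 38457.6.
∂q/∂P = −1190.
E = (-1190) × (72.4/38457.6) = -2.2402…

-2.24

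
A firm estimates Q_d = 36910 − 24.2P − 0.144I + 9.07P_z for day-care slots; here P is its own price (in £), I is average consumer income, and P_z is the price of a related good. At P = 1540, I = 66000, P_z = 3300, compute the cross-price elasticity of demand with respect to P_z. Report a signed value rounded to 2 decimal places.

1.49

At the given values, Q_d = 36910 − 24.2(1540) − 0.144(66000) + 9.07(3300) = 20069.
∂Q_d/∂P_z = 9.07.
E = (9.07) × (3300/20069) = 1.4914…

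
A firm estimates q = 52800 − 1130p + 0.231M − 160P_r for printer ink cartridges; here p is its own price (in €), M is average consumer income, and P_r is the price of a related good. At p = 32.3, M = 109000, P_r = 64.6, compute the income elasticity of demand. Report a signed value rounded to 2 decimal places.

At the given values, q = 52800 − 1130(32.3) + 0.231(109000) − 160(64.6) = 31144.
∂q/∂M = 0.231.
E = (0.231) × (109000/31144) = 0.8084…

0.81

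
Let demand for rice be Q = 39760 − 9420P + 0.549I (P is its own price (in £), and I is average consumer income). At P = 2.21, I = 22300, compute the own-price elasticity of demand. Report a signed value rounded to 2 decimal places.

-0.67

At the given values, Q = 39760 − 9420(2.21) + 0.549(22300) = 31184.5.
∂Q/∂P = −9420.
E = (-9420) × (2.21/31184.5) = -0.6675…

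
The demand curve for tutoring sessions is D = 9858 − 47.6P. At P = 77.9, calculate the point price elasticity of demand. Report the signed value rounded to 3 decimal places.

dD/dP = −47.6. At P = 77.9, D = 9858 − 47.6(77.9) = 6149.96.
Ed = (dD/dP)·(P/D) = −47.6 × (77.9/6149.96) = -0.60293…

-0.603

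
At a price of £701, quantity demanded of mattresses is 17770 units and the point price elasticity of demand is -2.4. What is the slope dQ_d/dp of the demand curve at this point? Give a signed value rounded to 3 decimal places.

-60.839

Ed = (dQ_d/dp)·(p/Q_d) ⇒ dQ_d/dp = Ed·Q_d/p = (-2.4)·17770/701 = -60.83880…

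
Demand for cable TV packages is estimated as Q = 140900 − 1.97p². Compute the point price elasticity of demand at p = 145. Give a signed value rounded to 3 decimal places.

-0.833

dQ/dp = −2·1.97·p = -571.3. At p = 145, Q = 99480.75.
Ed = (dQ/dp)·(p/Q) = (-571.3) × (145/99480.75) = -0.83270…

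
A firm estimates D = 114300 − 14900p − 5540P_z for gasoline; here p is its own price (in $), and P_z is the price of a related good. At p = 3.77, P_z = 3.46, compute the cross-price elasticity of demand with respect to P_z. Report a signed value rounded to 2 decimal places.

-0.49

At the given values, D = 114300 − 14900(3.77) − 5540(3.46) = 38958.6.
∂D/∂P_z = -5540.
E = (-5540) × (3.46/38958.6) = -0.4920…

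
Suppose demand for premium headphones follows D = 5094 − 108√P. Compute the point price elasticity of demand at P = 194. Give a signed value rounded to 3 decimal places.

-0.210

dD/dP = −108/(2√P) = -3.87697. At P = 194, D = 3589.73.
Ed = (dD/dP)·(P/D) = (-3.87697) × (194/3589.73) = -0.20952…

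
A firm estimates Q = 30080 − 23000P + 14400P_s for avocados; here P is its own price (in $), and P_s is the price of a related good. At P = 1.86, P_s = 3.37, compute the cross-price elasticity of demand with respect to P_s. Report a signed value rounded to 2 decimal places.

At the given values, Q = 30080 − 23000(1.86) + 14400(3.37) = 35828.
∂Q/∂P_s = 14400.
E = (14400) × (3.37/35828) = 1.3544…

1.35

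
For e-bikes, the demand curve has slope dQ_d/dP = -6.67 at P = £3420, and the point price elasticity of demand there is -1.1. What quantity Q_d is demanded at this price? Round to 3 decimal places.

20737.636

Ed = (dQ_d/dP)·(P/Q_d) ⇒ Q_d = (dQ_d/dP)·P/Ed = (-6.67)·3420/(-1.1) = 20737.63636…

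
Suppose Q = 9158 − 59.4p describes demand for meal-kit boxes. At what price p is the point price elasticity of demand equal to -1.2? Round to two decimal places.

84.10

Ed = −59.4p/(9158 − 59.4p). Set this equal to -1.2:
59.4p = 1.2·(9158 − 59.4p) ⇒ 59.4p(1 + 1.2) = 1.2·9158
p = 1.2·9158 / (59.4·2.2) = 84.0955…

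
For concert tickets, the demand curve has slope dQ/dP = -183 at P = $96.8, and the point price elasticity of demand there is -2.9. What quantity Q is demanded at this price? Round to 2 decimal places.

6108.41

Ed = (dQ/dP)·(P/Q) ⇒ Q = (dQ/dP)·P/Ed = (-183)·96.8/(-2.9) = 6108.4137…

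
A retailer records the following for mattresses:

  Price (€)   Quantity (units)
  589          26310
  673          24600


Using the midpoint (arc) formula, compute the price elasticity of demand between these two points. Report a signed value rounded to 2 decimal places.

-0.50

%ΔQ = (24600 − 26310) / [(26310 + 24600)/2] = -1710/25455 = -0.067177…
%ΔP = (673 − 589) / [(589 + 673)/2] = 84/631 = 0.133122…
Arc Ed = %ΔQ / %ΔP = (-1710/25455) / (84/631) = -0.5046…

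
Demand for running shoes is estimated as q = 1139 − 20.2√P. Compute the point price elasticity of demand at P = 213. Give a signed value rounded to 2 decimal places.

dq/dP = −20.2/(2√P) = -0.692041. At P = 213, q = 844.191.
Ed = (dq/dP)·(P/q) = (-0.692041) × (213/844.191) = -0.1746…

-0.17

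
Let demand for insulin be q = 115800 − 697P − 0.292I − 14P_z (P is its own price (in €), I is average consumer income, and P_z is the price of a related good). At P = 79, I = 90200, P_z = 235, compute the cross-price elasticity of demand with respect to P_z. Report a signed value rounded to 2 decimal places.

At the given values, q = 115800 − 697(79) − 0.292(90200) − 14(235) = 31108.6.
∂q/∂P_z = -14.
E = (-14) × (235/31108.6) = -0.1057…

-0.11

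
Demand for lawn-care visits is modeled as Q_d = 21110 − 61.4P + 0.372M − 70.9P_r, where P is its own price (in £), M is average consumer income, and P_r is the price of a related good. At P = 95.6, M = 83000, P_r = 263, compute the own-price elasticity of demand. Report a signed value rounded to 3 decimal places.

At the given values, Q_d = 21110 − 61.4(95.6) + 0.372(83000) − 70.9(263) = 27469.46.
∂Q_d/∂P = −61.4.
E = (-61.4) × (95.6/27469.46) = -0.21368…

-0.214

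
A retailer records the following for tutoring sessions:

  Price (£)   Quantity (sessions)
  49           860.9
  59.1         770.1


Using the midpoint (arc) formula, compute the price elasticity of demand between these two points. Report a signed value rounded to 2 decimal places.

%ΔQ = (770.1 − 860.9) / [(860.9 + 770.1)/2] = -90.8/815.5 = -0.111342…
%ΔP = (59.1 − 49) / [(49 + 59.1)/2] = 10.1/54.05 = 0.186864…
Arc Ed = %ΔQ / %ΔP = (-90.8/815.5) / (10.1/54.05) = -0.5958…

-0.60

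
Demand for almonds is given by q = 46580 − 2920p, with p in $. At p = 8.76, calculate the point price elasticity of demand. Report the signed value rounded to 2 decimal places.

dq/dp = −2920. At p = 8.76, q = 46580 − 2920(8.76) = 21000.8.
Ed = (dq/dp)·(p/q) = −2920 × (8.76/21000.8) = -1.2180…

-1.22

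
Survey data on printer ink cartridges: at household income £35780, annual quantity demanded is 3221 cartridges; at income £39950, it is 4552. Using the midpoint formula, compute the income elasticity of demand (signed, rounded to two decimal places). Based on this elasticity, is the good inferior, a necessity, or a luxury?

3.11; luxury

%ΔQ = (4552 − 3221)/[( 3221 + 4552)/2] = 1331/3886.5 = 0.342467…
%ΔIncome = (39950 − 35780)/[( 35780 + 39950)/2] = 4170/37865 = 0.110128…
E_income = (1331/3886.5) / (4170/37865) = 3.1097…
E_income > 1 ⇒ normal good, luxury.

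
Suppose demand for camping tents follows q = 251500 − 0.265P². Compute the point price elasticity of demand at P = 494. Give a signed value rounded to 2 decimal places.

dq/dP = −2·0.265·P = -261.82. At P = 494, q = 186830.46.
Ed = (dq/dP)·(P/q) = (-261.82) × (494/186830.46) = -0.6922…

-0.69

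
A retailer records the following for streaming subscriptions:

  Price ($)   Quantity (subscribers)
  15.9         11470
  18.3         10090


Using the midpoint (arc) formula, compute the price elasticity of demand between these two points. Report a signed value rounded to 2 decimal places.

-0.91

%ΔQ = (10090 − 11470) / [(11470 + 10090)/2] = -1380/10780 = -0.128014…
%ΔP = (18.3 − 15.9) / [(15.9 + 18.3)/2] = 2.4/17.1 = 0.140350…
Arc Ed = %ΔQ / %ΔP = (-1380/10780) / (2.4/17.1) = -0.9121…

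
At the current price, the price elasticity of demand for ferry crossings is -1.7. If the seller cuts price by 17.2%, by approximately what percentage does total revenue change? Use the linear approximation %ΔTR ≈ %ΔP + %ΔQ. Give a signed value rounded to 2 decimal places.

%ΔQ ≈ Ed × %ΔP = (-1.7) × (-17.2%) = +29.2400%
%ΔTR ≈ %ΔP + %ΔQ = (-17.2%) + (+29.2400%) = +12.0400%

+12.04%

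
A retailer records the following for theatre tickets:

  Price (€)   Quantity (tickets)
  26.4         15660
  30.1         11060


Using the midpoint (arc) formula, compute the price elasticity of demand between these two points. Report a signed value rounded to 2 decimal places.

%ΔQ = (11060 − 15660) / [(15660 + 11060)/2] = -4600/13360 = -0.344311…
%ΔP = (30.1 − 26.4) / [(26.4 + 30.1)/2] = 3.7/28.25 = 0.130973…
Arc Ed = %ΔQ / %ΔP = (-4600/13360) / (3.7/28.25) = -2.6288…

-2.63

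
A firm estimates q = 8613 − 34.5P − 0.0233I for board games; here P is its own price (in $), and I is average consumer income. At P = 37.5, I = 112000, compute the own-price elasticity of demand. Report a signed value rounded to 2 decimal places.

At the given values, q = 8613 − 34.5(37.5) − 0.0233(112000) = 4709.65.
∂q/∂P = −34.5.
E = (-34.5) × (37.5/4709.65) = -0.2747…

-0.27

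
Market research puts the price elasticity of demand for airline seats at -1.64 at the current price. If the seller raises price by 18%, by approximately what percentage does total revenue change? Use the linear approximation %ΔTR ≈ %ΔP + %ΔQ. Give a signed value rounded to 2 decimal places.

-11.52%

%ΔQ ≈ Ed × %ΔP = (-1.64) × (+18%) = -29.5200%
%ΔTR ≈ %ΔP + %ΔQ = (+18%) + (-29.5200%) = -11.5200%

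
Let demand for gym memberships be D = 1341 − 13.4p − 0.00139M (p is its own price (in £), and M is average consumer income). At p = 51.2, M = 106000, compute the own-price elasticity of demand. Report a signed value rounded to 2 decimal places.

At the given values, D = 1341 − 13.4(51.2) − 0.00139(106000) = 507.58.
∂D/∂p = −13.4.
E = (-13.4) × (51.2/507.58) = -1.3516…

-1.35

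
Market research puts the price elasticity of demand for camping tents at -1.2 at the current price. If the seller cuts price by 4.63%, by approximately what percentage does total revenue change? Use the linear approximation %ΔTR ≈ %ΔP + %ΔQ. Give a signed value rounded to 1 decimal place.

+0.9%

%ΔQ ≈ Ed × %ΔP = (-1.2) × (-4.63%) = +5.5560%
%ΔTR ≈ %ΔP + %ΔQ = (-4.63%) + (+5.5560%) = +0.9260%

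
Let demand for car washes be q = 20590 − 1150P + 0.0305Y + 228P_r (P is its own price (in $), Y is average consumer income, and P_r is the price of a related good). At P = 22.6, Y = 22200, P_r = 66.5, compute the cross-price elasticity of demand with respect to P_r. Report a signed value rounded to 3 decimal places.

At the given values, q = 20590 − 1150(22.6) + 0.0305(22200) + 228(66.5) = 10439.1.
∂q/∂P_r = 228.
E = (228) × (66.5/10439.1) = 1.45242…

1.452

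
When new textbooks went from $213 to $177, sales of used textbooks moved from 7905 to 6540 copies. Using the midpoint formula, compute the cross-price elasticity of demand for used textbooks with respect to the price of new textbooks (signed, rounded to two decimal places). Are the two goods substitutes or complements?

%ΔQ_{used textbooks} = (6540 − 7905)/avg = -1365/7222.5 = -0.188992…
%ΔP_{new textbooks} = (177 − 213)/avg = -36/195 = -0.184615…
E_cross = (-1365/7222.5) / (-36/195) = 1.0237…
E_cross > 0 ⇒ the goods are substitutes.

1.02; substitutes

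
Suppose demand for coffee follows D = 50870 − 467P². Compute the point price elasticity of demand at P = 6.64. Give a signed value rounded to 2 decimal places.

-1.36

dD/dP = −2·467·P = -6201.76. At P = 6.64, D = 30280.1568.
Ed = (dD/dP)·(P/D) = (-6201.76) × (6.64/30280.1568) = -1.3599…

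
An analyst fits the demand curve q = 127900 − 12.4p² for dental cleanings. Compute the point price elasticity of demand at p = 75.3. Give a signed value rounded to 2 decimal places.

-2.44

dq/dp = −2·12.4·p = -1867.44. At p = 75.3, q = 57590.884.
Ed = (dq/dp)·(p/q) = (-1867.44) × (75.3/57590.884) = -2.4416…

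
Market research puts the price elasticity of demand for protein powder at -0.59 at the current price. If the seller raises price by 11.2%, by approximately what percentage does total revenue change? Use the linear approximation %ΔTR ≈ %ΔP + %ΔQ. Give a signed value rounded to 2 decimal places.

%ΔQ ≈ Ed × %ΔP = (-0.59) × (+11.2%) = -6.6080%
%ΔTR ≈ %ΔP + %ΔQ = (+11.2%) + (-6.6080%) = +4.5920%

+4.59%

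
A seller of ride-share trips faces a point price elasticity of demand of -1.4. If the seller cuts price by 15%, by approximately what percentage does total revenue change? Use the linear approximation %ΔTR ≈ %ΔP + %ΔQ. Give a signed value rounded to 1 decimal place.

%ΔQ ≈ Ed × %ΔP = (-1.4) × (-15%) = +21.0000%
%ΔTR ≈ %ΔP + %ΔQ = (-15%) + (+21.0000%) = +6.0000%

+6.0%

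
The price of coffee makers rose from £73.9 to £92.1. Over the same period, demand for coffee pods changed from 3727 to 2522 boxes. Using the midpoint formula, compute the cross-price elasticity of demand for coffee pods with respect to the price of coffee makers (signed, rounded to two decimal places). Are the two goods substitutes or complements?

-1.76; complements

%ΔQ_{coffee pods} = (2522 − 3727)/avg = -1205/3124.5 = -0.385661…
%ΔP_{coffee makers} = (92.1 − 73.9)/avg = 18.2/83 = 0.219277…
E_cross = (-1205/3124.5) / (18.2/83) = -1.7587…
E_cross < 0 ⇒ the goods are complements.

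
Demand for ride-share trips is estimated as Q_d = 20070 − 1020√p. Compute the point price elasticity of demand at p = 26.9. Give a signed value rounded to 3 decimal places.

-0.179

dQ_d/dp = −1020/(2√p) = -98.3318. At p = 26.9, Q_d = 14779.7.
Ed = (dQ_d/dp)·(p/Q_d) = (-98.3318) × (26.9/14779.7) = -0.17896…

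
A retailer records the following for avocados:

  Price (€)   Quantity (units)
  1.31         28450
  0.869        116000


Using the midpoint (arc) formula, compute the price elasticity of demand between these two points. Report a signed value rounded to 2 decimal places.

-2.99

%ΔQ = (116000 − 28450) / [(28450 + 116000)/2] = 87550/72225 = 1.212184…
%ΔP = (0.869 − 1.31) / [(1.31 + 0.869)/2] = -0.441/1.0895 = -0.404772…
Arc Ed = %ΔQ / %ΔP = (87550/72225) / (-0.441/1.0895) = -2.9947…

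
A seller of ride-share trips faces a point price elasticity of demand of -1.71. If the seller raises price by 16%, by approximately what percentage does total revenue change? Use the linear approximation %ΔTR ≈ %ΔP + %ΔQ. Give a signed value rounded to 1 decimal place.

-11.4%

%ΔQ ≈ Ed × %ΔP = (-1.71) × (+16%) = -27.3600%
%ΔTR ≈ %ΔP + %ΔQ = (+16%) + (-27.3600%) = -11.3600%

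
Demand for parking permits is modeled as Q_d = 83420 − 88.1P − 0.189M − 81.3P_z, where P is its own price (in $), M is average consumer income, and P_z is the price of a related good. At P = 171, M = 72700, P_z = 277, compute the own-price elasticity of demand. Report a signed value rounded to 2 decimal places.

At the given values, Q_d = 83420 − 88.1(171) − 0.189(72700) − 81.3(277) = 32094.5.
∂Q_d/∂P = −88.1.
E = (-88.1) × (171/32094.5) = -0.4693…

-0.47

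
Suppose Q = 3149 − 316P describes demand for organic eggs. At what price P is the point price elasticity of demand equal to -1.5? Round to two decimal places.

Ed = −316P/(3149 − 316P). Set this equal to -1.5:
316P = 1.5·(3149 − 316P) ⇒ 316P(1 + 1.5) = 1.5·3149
P = 1.5·3149 / (316·2.5) = 5.9791…

5.98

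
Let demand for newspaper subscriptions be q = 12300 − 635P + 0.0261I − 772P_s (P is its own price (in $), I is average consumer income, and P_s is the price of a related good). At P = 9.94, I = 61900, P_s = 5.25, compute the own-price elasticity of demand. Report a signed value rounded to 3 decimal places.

At the given values, q = 12300 − 635(9.94) + 0.0261(61900) − 772(5.25) = 3550.69.
∂q/∂P = −635.
E = (-635) × (9.94/3550.69) = -1.77765…

-1.778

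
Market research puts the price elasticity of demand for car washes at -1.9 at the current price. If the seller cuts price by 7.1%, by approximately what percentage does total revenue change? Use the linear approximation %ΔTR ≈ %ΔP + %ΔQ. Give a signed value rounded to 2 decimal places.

+6.39%

%ΔQ ≈ Ed × %ΔP = (-1.9) × (-7.1%) = +13.4900%
%ΔTR ≈ %ΔP + %ΔQ = (-7.1%) + (+13.4900%) = +6.3900%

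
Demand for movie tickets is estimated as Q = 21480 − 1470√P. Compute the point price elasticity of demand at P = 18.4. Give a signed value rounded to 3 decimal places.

dQ/dP = −1470/(2√P) = -171.348. At P = 18.4, Q = 15174.4.
Ed = (dQ/dP)·(P/Q) = (-171.348) × (18.4/15174.4) = -0.20777…

-0.208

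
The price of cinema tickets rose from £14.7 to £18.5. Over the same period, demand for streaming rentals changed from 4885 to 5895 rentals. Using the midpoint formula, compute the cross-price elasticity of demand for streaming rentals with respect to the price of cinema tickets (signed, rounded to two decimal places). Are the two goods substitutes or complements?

%ΔQ_{streaming rentals} = (5895 − 4885)/avg = 1010/5390 = 0.187384…
%ΔP_{cinema tickets} = (18.5 − 14.7)/avg = 3.8/16.6 = 0.228915…
E_cross = (1010/5390) / (3.8/16.6) = 0.8185…
E_cross > 0 ⇒ the goods are substitutes.

0.82; substitutes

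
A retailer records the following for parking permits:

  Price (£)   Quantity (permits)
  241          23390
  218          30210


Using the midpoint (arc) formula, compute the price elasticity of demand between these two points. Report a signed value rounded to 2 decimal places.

-2.54

%ΔQ = (30210 − 23390) / [(23390 + 30210)/2] = 6820/26800 = 0.254477…
%ΔP = (218 − 241) / [(241 + 218)/2] = -23/229.5 = -0.100217…
Arc Ed = %ΔQ / %ΔP = (6820/26800) / (-23/229.5) = -2.5392…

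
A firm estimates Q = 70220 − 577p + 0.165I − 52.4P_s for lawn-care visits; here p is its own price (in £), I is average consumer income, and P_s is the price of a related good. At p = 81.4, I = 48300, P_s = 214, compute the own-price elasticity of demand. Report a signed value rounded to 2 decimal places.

-2.35

At the given values, Q = 70220 − 577(81.4) + 0.165(48300) − 52.4(214) = 20008.1.
∂Q/∂p = −577.
E = (-577) × (81.4/20008.1) = -2.3474…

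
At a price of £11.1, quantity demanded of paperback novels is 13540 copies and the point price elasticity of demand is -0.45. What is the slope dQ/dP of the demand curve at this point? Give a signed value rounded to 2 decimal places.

-548.92

Ed = (dQ/dP)·(P/Q) ⇒ dQ/dP = Ed·Q/P = (-0.45)·13540/11.1 = -548.9189…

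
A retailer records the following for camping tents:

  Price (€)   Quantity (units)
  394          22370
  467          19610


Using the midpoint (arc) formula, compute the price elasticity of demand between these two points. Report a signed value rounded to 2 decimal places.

%ΔQ = (19610 − 22370) / [(22370 + 19610)/2] = -2760/20990 = -0.131491…
%ΔP = (467 − 394) / [(394 + 467)/2] = 73/430.5 = 0.169570…
Arc Ed = %ΔQ / %ΔP = (-2760/20990) / (73/430.5) = -0.7754…

-0.78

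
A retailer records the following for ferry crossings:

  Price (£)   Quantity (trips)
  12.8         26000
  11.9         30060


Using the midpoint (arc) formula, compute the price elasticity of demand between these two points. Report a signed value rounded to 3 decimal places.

%ΔQ = (30060 − 26000) / [(26000 + 30060)/2] = 4060/28030 = 0.144844…
%ΔP = (11.9 − 12.8) / [(12.8 + 11.9)/2] = -0.9/12.35 = -0.072874…
Arc Ed = %ΔQ / %ΔP = (4060/28030) / (-0.9/12.35) = -1.98759…

-1.988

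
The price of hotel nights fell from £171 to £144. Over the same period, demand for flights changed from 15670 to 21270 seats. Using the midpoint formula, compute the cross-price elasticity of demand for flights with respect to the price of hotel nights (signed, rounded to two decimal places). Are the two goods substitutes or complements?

-1.77; complements

%ΔQ_{flights} = (21270 − 15670)/avg = 5600/18470 = 0.303194…
%ΔP_{hotel nights} = (144 − 171)/avg = -27/157.5 = -0.171428…
E_cross = (5600/18470) / (-27/157.5) = -1.7686…
E_cross < 0 ⇒ the goods are complements.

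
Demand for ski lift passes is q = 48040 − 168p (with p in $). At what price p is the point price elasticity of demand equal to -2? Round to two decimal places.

Ed = −168p/(48040 − 168p). Set this equal to -2:
168p = 2·(48040 − 168p) ⇒ 168p(1 + 2) = 2·48040
p = 2·48040 / (168·3) = 190.6349…

190.63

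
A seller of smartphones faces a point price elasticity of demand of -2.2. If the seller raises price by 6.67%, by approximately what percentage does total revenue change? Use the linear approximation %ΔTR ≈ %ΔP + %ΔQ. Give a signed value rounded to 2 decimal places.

-8.00%

%ΔQ ≈ Ed × %ΔP = (-2.2) × (+6.67%) = -14.6740%
%ΔTR ≈ %ΔP + %ΔQ = (+6.67%) + (-14.6740%) = -8.0040%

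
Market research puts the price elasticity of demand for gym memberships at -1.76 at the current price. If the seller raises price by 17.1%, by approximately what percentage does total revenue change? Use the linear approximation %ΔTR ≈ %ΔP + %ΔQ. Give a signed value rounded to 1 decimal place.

-13.0%

%ΔQ ≈ Ed × %ΔP = (-1.76) × (+17.1%) = -30.0960%
%ΔTR ≈ %ΔP + %ΔQ = (+17.1%) + (-30.0960%) = -12.9960%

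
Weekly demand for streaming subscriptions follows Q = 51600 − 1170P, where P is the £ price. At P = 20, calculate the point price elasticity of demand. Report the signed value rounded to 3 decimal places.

-0.830

dQ/dP = −1170. At P = 20, Q = 51600 − 1170(20) = 28200.
Ed = (dQ/dP)·(P/Q) = −1170 × (20/28200) = -0.82978…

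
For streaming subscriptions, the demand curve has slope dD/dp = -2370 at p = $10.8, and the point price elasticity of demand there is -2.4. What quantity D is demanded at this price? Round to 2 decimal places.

10665.00

Ed = (dD/dp)·(p/D) ⇒ D = (dD/dp)·p/Ed = (-2370)·10.8/(-2.4) = 10665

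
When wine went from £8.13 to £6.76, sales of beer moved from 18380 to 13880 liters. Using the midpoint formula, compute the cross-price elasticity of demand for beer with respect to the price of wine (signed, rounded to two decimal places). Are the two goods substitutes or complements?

%ΔQ_{beer} = (13880 − 18380)/avg = -4500/16130 = -0.278983…
%ΔP_{wine} = (6.76 − 8.13)/avg = -1.37/7.445 = -0.184016…
E_cross = (-4500/16130) / (-1.37/7.445) = 1.5160…
E_cross > 0 ⇒ the goods are substitutes.

1.52; substitutes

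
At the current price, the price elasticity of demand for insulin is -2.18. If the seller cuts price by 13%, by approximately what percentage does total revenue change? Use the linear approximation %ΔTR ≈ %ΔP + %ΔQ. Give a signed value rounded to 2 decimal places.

+15.34%

%ΔQ ≈ Ed × %ΔP = (-2.18) × (-13%) = +28.3400%
%ΔTR ≈ %ΔP + %ΔQ = (-13%) + (+28.3400%) = +15.3400%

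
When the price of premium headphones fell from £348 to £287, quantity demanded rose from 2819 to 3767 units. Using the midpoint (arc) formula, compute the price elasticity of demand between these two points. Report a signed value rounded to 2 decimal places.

-1.50

%ΔQ = (3767 − 2819) / [(2819 + 3767)/2] = 948/3293 = 0.287883…
%ΔP = (287 − 348) / [(348 + 287)/2] = -61/317.5 = -0.192125…
Arc Ed = %ΔQ / %ΔP = (948/3293) / (-61/317.5) = -1.4984…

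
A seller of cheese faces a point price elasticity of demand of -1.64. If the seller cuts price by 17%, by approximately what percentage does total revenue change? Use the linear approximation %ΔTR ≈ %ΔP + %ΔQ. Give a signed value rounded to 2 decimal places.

+10.88%

%ΔQ ≈ Ed × %ΔP = (-1.64) × (-17%) = +27.8800%
%ΔTR ≈ %ΔP + %ΔQ = (-17%) + (+27.8800%) = +10.8800%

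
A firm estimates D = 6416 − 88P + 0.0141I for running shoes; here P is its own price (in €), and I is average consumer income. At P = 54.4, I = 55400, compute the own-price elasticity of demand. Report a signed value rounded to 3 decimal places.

At the given values, D = 6416 − 88(54.4) + 0.0141(55400) = 2409.94.
∂D/∂P = −88.
E = (-88) × (54.4/2409.94) = -1.98643…

-1.986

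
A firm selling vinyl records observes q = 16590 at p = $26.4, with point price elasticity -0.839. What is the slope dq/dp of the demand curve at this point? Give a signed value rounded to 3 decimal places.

-527.235

Ed = (dq/dp)·(p/q) ⇒ dq/dp = Ed·q/p = (-0.839)·16590/26.4 = -527.23522…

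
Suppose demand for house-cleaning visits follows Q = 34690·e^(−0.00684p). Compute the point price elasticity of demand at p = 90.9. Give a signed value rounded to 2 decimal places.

-0.62

dQ/dp = −0.00684·Q = -127.419. At p = 90.9, Q = 18628.6.
Ed = (dQ/dp)·(p/Q) = (-127.419) × (90.9/18628.6) = -0.6217…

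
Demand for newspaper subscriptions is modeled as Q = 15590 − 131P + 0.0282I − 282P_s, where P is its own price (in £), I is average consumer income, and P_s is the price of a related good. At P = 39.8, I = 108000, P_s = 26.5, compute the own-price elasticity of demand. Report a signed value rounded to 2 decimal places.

-0.88

At the given values, Q = 15590 − 131(39.8) + 0.0282(108000) − 282(26.5) = 5948.8.
∂Q/∂P = −131.
E = (-131) × (39.8/5948.8) = -0.8764…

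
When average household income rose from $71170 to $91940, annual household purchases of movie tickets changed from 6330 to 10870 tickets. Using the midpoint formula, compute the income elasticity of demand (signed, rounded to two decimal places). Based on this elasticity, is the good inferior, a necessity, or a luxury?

2.07; luxury

%ΔQ = (10870 − 6330)/[( 6330 + 10870)/2] = 4540/8600 = 0.527906…
%ΔIncome = (91940 − 71170)/[( 71170 + 91940)/2] = 20770/81555 = 0.254674…
E_income = (4540/8600) / (20770/81555) = 2.0728…
E_income > 1 ⇒ normal good, luxury.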